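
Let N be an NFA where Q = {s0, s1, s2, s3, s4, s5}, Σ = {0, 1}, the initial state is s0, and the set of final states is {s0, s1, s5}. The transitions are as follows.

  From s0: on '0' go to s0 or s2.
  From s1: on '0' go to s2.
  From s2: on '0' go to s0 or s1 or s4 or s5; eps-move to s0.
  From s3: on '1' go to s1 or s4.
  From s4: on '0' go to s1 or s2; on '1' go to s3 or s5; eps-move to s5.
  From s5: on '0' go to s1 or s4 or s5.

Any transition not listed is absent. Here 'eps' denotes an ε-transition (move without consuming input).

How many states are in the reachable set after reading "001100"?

5

Start in {s0}.
Read '0': s0→{s0, s2}; now {s0, s2}.
Read '0': s0→{s0, s2}, s2→{s0, s1, s4, s5}; now {s0, s1, s2, s4, s5}.
Read '1': s0→∅, s1→∅, s2→∅, s4→{s3, s5}, s5→∅; now {s3, s5}.
Read '1': s3→{s1, s4}, s5→∅; union {s1, s4}; ε-closure = {s1, s4, s5}.
Read '0': s1→{s2}, s4→{s1, s2}, s5→{s1, s4, s5}; union {s1, s2, s4, s5}; ε-closure = {s0, s1, s2, s4, s5}.
Read '0': s0→{s0, s2}, s1→{s2}, s2→{s0, s1, s4, s5}, s4→{s1, s2}, s5→{s1, s4, s5}; now {s0, s1, s2, s4, s5}.
That set has 5 states.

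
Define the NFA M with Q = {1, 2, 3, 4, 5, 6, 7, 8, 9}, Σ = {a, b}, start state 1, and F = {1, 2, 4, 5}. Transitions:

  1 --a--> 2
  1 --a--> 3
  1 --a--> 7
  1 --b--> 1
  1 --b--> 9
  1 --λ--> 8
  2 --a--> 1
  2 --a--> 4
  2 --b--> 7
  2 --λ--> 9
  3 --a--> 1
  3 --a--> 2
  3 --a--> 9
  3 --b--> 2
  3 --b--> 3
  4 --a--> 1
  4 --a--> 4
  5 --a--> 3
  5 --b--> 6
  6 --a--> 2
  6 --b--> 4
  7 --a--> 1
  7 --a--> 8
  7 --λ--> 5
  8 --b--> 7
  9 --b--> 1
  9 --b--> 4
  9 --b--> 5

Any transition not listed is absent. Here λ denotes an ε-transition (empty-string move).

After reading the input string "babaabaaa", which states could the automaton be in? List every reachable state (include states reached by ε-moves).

{1, 2, 3, 4, 5, 7, 8, 9}

Start: ε-closure({1}) = {1, 8}.
Read 'b': 1→{1, 9}, 8→{7}; union {1, 7, 9}; ε-closure = {1, 5, 7, 8, 9}.
Read 'a': 1→{2, 3, 7}, 5→{3}, 7→{1, 8}, 8→∅, 9→∅; union {1, 2, 3, 7, 8}; ε-closure = {1, 2, 3, 5, 7, 8, 9}.
Read 'b': 1→{1, 9}, 2→{7}, 3→{2, 3}, 5→{6}, 7→∅, 8→{7}, 9→{1, 4, 5}; union {1, 2, 3, 4, 5, 6, 7, 9}; ε-closure = {1, 2, 3, 4, 5, 6, 7, 8, 9}.
Read 'a': 1→{2, 3, 7}, 2→{1, 4}, 3→{1, 2, 9}, 4→{1, 4}, 5→{3}, 6→{2}, 7→{1, 8}, 8→∅, 9→∅; union {1, 2, 3, 4, 7, 8, 9}; ε-closure = {1, 2, 3, 4, 5, 7, 8, 9}.
Read 'a': 1→{2, 3, 7}, 2→{1, 4}, 3→{1, 2, 9}, 4→{1, 4}, 5→{3}, 7→{1, 8}, 8→∅, 9→∅; union {1, 2, 3, 4, 7, 8, 9}; ε-closure = {1, 2, 3, 4, 5, 7, 8, 9}.
Read 'b': 1→{1, 9}, 2→{7}, 3→{2, 3}, 4→∅, 5→{6}, 7→∅, 8→{7}, 9→{1, 4, 5}; union {1, 2, 3, 4, 5, 6, 7, 9}; ε-closure = {1, 2, 3, 4, 5, 6, 7, 8, 9}.
Read 'a': 1→{2, 3, 7}, 2→{1, 4}, 3→{1, 2, 9}, 4→{1, 4}, 5→{3}, 6→{2}, 7→{1, 8}, 8→∅, 9→∅; union {1, 2, 3, 4, 7, 8, 9}; ε-closure = {1, 2, 3, 4, 5, 7, 8, 9}.
Read 'a': 1→{2, 3, 7}, 2→{1, 4}, 3→{1, 2, 9}, 4→{1, 4}, 5→{3}, 7→{1, 8}, 8→∅, 9→∅; union {1, 2, 3, 4, 7, 8, 9}; ε-closure = {1, 2, 3, 4, 5, 7, 8, 9}.
Read 'a': 1→{2, 3, 7}, 2→{1, 4}, 3→{1, 2, 9}, 4→{1, 4}, 5→{3}, 7→{1, 8}, 8→∅, 9→∅; union {1, 2, 3, 4, 7, 8, 9}; ε-closure = {1, 2, 3, 4, 5, 7, 8, 9}.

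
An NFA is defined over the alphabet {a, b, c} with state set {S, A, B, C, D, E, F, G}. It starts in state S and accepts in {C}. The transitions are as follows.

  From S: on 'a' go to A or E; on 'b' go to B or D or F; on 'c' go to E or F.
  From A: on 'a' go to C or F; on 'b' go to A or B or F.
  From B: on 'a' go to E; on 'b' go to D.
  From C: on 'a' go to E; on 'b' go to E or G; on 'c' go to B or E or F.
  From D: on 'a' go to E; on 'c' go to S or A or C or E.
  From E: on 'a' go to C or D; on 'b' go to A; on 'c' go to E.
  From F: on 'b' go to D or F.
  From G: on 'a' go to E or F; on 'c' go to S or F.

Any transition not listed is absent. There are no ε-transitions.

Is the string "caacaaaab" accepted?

No

Start in {S}.
Read 'c': S→{E, F}; now {E, F}.
Read 'a': E→{C, D}, F→∅; now {C, D}.
Read 'a': C→{E}, D→{E}; now {E}.
Read 'c': E→{E}; now {E}.
Read 'a': E→{C, D}; now {C, D}.
Read 'a': C→{E}, D→{E}; now {E}.
Read 'a': E→{C, D}; now {C, D}.
Read 'a': C→{E}, D→{E}; now {E}.
Read 'b': E→{A}; now {A}.
The final set {A} contains no accepting state.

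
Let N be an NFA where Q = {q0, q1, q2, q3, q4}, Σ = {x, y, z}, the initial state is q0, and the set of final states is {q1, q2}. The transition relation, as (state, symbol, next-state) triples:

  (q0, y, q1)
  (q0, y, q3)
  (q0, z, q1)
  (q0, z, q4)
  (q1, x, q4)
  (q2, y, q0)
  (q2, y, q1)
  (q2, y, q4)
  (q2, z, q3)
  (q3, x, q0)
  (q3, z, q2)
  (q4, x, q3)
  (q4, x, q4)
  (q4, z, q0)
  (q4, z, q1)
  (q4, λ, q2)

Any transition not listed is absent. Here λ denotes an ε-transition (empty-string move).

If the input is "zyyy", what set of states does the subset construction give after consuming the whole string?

{q0, q1, q2, q3, q4}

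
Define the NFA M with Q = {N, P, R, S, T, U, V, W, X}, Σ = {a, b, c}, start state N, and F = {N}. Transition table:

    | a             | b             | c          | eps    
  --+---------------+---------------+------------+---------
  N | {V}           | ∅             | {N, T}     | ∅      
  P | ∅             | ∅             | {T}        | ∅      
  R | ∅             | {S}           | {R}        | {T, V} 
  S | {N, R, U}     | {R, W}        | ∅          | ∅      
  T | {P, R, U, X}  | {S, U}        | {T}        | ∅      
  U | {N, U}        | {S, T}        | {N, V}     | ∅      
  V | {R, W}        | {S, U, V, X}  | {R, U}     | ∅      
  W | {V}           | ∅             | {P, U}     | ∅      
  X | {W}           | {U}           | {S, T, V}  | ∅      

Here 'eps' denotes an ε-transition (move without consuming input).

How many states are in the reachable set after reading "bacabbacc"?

0

Start in {N}.
Read 'b': N→∅; now ∅.
The set is empty and remains empty for the remaining 8 symbols.
That set has 0 states.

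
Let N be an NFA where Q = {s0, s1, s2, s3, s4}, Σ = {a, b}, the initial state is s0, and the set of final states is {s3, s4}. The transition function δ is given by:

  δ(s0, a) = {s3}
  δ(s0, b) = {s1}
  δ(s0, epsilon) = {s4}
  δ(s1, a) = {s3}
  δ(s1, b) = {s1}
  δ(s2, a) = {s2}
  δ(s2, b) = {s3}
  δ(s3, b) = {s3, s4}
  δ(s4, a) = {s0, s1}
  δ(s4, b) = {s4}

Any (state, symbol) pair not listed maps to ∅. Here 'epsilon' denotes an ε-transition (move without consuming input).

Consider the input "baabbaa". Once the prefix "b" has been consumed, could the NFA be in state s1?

Start: ε-closure({s0}) = {s0, s4}.
Read 'b': s0→{s1}, s4→{s4}; now {s1, s4}.
State s1 is in {s1, s4}.

Yes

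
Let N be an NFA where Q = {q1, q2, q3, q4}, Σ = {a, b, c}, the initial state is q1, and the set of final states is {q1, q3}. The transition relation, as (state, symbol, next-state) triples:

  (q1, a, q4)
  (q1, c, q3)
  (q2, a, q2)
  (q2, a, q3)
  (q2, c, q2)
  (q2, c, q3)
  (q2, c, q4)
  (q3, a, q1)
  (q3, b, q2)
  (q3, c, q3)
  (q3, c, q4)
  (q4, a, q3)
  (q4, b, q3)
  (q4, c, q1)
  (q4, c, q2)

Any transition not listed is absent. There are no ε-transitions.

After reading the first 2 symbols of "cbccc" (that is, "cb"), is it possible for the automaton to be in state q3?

Start in {q1}.
Read 'c': {q1} → {q3}.
Read 'b': {q3} → {q2}.
State q3 is not in {q2}.

No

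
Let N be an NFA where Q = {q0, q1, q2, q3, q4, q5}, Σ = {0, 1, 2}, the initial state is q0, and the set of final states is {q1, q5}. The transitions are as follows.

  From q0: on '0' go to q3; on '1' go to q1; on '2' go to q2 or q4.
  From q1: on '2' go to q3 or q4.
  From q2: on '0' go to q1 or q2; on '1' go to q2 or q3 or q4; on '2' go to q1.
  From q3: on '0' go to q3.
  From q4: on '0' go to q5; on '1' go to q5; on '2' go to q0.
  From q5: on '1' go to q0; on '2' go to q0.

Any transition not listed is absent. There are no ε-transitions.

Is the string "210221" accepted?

Yes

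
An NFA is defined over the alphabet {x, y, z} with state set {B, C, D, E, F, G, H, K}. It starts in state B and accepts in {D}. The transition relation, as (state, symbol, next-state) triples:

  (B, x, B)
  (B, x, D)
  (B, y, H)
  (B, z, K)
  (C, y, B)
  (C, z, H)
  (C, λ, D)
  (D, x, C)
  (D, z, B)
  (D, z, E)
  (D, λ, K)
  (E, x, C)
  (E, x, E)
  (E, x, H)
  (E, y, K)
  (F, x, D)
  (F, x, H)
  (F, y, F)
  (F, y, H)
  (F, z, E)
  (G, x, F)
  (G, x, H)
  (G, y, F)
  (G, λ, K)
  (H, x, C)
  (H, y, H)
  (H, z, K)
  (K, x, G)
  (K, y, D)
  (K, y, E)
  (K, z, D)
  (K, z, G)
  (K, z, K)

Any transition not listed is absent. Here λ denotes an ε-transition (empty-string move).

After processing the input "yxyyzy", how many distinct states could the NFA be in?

5

Start in {B}.
Read 'y': B→{H}; now {H}.
Read 'x': H→{C}; union {C}; ε-closure = {C, D, K}.
Read 'y': C→{B}, D→∅, K→{D, E}; union {B, D, E}; ε-closure = {B, D, E, K}.
Read 'y': B→{H}, D→∅, E→{K}, K→{D, E}; now {D, E, H, K}.
Read 'z': D→{B, E}, E→∅, H→{K}, K→{D, G, K}; now {B, D, E, G, K}.
Read 'y': B→{H}, D→∅, E→{K}, G→{F}, K→{D, E}; now {D, E, F, H, K}.
That set has 5 states.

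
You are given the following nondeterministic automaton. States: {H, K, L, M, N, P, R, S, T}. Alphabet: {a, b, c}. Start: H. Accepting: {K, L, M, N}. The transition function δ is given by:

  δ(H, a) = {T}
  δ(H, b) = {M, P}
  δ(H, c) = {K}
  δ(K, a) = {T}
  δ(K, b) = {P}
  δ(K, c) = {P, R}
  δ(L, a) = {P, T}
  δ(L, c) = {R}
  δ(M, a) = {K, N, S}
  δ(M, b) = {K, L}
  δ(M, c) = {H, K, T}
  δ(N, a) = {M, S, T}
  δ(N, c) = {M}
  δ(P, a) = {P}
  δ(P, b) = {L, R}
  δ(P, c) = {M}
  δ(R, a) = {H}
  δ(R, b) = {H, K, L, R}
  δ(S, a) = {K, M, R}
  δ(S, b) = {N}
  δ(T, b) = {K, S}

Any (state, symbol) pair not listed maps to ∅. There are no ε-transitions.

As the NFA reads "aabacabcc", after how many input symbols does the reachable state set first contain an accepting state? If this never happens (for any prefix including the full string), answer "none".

Start in {H}.
Read 'a': H→{T}; now {T}.
Read 'a': T→∅; now ∅.
The set is empty and remains empty for the remaining 7 symbols.
No reachable set along the way intersects F.

none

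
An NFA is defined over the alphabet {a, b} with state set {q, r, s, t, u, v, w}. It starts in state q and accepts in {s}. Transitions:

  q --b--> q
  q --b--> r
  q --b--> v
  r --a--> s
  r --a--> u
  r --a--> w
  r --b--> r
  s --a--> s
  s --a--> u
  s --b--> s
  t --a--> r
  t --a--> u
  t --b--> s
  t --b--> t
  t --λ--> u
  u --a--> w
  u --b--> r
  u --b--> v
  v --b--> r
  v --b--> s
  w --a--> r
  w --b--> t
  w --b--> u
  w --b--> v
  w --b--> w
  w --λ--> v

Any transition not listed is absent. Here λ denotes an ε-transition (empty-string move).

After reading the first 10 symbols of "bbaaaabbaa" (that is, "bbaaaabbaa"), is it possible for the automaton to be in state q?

Start in {q}.
Read 'b': q→{q, r, v}; now {q, r, v}.
Read 'b': q→{q, r, v}, r→{r}, v→{r, s}; now {q, r, s, v}.
Read 'a': q→∅, r→{s, u, w}, s→{s, u}, v→∅; union {s, u, w}; ε-closure = {s, u, v, w}.
Read 'a': s→{s, u}, u→{w}, v→∅, w→{r}; union {r, s, u, w}; ε-closure = {r, s, u, v, w}.
Read 'a': r→{s, u, w}, s→{s, u}, u→{w}, v→∅, w→{r}; union {r, s, u, w}; ε-closure = {r, s, u, v, w}.
Read 'a': r→{s, u, w}, s→{s, u}, u→{w}, v→∅, w→{r}; union {r, s, u, w}; ε-closure = {r, s, u, v, w}.
Read 'b': r→{r}, s→{s}, u→{r, v}, v→{r, s}, w→{t, u, v, w}; now {r, s, t, u, v, w}.
Read 'b': r→{r}, s→{s}, t→{s, t}, u→{r, v}, v→{r, s}, w→{t, u, v, w}; now {r, s, t, u, v, w}.
Read 'a': r→{s, u, w}, s→{s, u}, t→{r, u}, u→{w}, v→∅, w→{r}; union {r, s, u, w}; ε-closure = {r, s, u, v, w}.
Read 'a': r→{s, u, w}, s→{s, u}, u→{w}, v→∅, w→{r}; union {r, s, u, w}; ε-closure = {r, s, u, v, w}.
State q is not in {r, s, u, v, w}.

No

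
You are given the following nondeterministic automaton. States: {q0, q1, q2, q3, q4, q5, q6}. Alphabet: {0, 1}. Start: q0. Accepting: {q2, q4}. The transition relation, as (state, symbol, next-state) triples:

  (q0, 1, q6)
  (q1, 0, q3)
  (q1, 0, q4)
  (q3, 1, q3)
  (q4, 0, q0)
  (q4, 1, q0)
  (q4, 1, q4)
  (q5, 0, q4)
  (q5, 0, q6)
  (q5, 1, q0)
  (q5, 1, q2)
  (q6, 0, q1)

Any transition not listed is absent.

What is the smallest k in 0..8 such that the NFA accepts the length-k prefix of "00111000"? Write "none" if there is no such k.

none

Start in {q0}.
Read '0': q0→∅; now ∅.
The set is empty and remains empty for the remaining 7 symbols.
No reachable set along the way intersects F.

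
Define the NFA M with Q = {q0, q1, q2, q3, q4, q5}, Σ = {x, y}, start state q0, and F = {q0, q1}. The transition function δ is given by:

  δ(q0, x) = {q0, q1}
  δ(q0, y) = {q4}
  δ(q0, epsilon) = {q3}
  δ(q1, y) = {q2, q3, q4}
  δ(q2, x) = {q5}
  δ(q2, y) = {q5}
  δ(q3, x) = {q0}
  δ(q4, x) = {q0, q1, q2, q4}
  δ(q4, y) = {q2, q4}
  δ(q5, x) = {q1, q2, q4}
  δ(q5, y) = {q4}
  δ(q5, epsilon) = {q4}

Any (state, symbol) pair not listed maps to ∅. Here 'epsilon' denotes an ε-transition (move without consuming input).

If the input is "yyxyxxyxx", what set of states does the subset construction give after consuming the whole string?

Start: ε-closure({q0}) = {q0, q3}.
Read 'y': {q0, q3} → {q4}.
Read 'y': {q4} → {q2, q4}.
Read 'x': {q2, q4} → {q0, q1, q2, q3, q4, q5}.
Read 'y': {q0, q1, q2, q3, q4, q5} → {q2, q3, q4, q5}.
Read 'x': {q2, q3, q4, q5} → {q0, q1, q2, q3, q4, q5}.
Read 'x': {q0, q1, q2, q3, q4, q5} → {q0, q1, q2, q3, q4, q5}.
Read 'y': {q0, q1, q2, q3, q4, q5} → {q2, q3, q4, q5}.
Read 'x': {q2, q3, q4, q5} → {q0, q1, q2, q3, q4, q5}.
Read 'x': {q0, q1, q2, q3, q4, q5} → {q0, q1, q2, q3, q4, q5}.

{q0, q1, q2, q3, q4, q5}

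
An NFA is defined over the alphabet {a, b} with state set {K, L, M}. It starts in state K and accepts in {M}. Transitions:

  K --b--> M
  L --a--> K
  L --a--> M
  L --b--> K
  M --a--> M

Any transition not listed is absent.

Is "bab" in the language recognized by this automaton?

Start in {K}.
Read 'b': {K} → {M}.
Read 'a': {M} → {M}.
Read 'b': {M} → ∅.
The final set ∅ contains no accepting state.

No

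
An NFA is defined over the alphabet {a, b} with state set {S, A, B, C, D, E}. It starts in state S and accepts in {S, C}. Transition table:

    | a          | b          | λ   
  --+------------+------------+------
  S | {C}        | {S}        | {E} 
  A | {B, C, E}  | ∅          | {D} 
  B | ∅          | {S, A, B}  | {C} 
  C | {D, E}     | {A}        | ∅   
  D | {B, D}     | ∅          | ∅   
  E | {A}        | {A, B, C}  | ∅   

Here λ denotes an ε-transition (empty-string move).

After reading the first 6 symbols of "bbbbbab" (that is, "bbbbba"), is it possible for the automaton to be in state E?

Yes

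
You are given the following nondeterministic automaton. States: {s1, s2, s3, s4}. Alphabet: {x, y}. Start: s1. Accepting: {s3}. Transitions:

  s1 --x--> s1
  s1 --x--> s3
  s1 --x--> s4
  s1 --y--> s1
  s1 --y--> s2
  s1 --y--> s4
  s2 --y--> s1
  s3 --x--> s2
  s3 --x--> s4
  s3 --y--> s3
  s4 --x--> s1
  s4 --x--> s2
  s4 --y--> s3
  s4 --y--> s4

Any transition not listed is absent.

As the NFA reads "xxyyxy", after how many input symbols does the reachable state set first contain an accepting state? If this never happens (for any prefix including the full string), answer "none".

1

Start in {s1}.
Read 'x': {s1} → {s1, s3, s4}.
None of the earlier sets intersect F, but {s1, s3, s4} does.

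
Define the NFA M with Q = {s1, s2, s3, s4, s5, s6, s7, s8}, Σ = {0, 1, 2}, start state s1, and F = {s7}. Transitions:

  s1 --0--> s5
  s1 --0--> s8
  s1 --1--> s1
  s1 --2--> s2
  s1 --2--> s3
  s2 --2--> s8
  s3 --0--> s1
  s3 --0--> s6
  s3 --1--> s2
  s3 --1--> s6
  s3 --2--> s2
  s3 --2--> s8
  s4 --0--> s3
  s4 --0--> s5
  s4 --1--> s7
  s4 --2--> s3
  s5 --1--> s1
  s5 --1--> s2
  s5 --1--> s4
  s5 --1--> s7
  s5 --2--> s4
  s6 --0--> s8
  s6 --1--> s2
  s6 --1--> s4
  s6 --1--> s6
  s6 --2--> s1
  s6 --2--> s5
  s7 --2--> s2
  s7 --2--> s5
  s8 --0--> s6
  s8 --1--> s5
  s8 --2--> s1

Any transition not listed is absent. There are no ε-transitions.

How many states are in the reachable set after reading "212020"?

3

Start in {s1}.
Read '2': s1→{s2, s3}; now {s2, s3}.
Read '1': s2→∅, s3→{s2, s6}; now {s2, s6}.
Read '2': s2→{s8}, s6→{s1, s5}; now {s1, s5, s8}.
Read '0': s1→{s5, s8}, s5→∅, s8→{s6}; now {s5, s6, s8}.
Read '2': s5→{s4}, s6→{s1, s5}, s8→{s1}; now {s1, s4, s5}.
Read '0': s1→{s5, s8}, s4→{s3, s5}, s5→∅; now {s3, s5, s8}.
That set has 3 states.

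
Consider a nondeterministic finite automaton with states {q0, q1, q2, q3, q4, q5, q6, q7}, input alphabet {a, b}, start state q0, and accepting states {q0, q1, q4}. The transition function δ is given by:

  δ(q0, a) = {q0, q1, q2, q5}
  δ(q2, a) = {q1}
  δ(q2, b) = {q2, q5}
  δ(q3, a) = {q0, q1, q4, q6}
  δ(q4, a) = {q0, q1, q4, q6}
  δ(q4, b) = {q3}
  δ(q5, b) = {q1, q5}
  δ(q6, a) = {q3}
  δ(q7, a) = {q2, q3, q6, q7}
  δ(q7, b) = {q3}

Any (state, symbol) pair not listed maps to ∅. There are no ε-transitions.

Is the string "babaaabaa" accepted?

No

Start in {q0}.
Read 'b': {q0} → ∅.
The set is empty and remains empty for the remaining 8 symbols.
The final set ∅ contains no accepting state.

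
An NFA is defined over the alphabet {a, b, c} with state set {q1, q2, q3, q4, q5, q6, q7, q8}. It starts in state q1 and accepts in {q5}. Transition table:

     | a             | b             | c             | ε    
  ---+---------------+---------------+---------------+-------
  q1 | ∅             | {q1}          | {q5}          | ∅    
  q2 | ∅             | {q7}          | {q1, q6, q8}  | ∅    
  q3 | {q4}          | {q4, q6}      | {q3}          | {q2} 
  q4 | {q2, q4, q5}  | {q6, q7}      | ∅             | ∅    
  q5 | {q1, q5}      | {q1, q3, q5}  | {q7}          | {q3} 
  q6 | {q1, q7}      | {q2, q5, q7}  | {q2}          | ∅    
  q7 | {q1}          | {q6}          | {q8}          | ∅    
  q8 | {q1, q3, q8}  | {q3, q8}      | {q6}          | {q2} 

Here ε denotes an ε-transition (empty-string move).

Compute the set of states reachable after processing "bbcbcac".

Start in {q1}.
Read 'b': q1→{q1}; now {q1}.
Read 'b': q1→{q1}; now {q1}.
Read 'c': q1→{q5}; union {q5}; ε-closure = {q2, q3, q5}.
Read 'b': q2→{q7}, q3→{q4, q6}, q5→{q1, q3, q5}; union {q1, q3, q4, q5, q6, q7}; ε-closure = {q1, q2, q3, q4, q5, q6, q7}.
Read 'c': q1→{q5}, q2→{q1, q6, q8}, q3→{q3}, q4→∅, q5→{q7}, q6→{q2}, q7→{q8}; now {q1, q2, q3, q5, q6, q7, q8}.
Read 'a': q1→∅, q2→∅, q3→{q4}, q5→{q1, q5}, q6→{q1, q7}, q7→{q1}, q8→{q1, q3, q8}; union {q1, q3, q4, q5, q7, q8}; ε-closure = {q1, q2, q3, q4, q5, q7, q8}.
Read 'c': q1→{q5}, q2→{q1, q6, q8}, q3→{q3}, q4→∅, q5→{q7}, q7→{q8}, q8→{q6}; union {q1, q3, q5, q6, q7, q8}; ε-closure = {q1, q2, q3, q5, q6, q7, q8}.

{q1, q2, q3, q5, q6, q7, q8}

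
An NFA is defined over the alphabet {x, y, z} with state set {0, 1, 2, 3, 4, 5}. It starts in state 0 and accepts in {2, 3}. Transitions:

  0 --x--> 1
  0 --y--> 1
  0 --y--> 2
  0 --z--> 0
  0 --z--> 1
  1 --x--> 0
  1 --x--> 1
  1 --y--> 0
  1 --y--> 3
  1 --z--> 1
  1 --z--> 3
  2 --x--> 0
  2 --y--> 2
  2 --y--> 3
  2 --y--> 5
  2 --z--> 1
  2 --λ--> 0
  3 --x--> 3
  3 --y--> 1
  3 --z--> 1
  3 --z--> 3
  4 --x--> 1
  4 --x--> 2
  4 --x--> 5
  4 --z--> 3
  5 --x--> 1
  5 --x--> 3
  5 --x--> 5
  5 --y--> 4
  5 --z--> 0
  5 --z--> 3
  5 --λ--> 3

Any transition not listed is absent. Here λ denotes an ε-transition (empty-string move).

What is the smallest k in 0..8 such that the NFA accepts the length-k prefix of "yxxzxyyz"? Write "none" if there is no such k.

1

Start in {0}.
Read 'y': 0→{1, 2}; union {1, 2}; ε-closure = {0, 1, 2}.
None of the earlier sets intersect F, but {0, 1, 2} does.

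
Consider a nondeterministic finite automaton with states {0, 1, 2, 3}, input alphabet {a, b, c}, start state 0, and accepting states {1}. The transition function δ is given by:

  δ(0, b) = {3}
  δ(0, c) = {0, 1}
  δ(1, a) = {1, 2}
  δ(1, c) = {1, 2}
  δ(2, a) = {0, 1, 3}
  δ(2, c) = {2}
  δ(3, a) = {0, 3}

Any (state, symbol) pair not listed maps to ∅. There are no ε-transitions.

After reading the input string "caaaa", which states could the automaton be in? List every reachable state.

{0, 1, 2, 3}

Start in {0}.
Read 'c': 0→{0, 1}; now {0, 1}.
Read 'a': 0→∅, 1→{1, 2}; now {1, 2}.
Read 'a': 1→{1, 2}, 2→{0, 1, 3}; now {0, 1, 2, 3}.
Read 'a': 0→∅, 1→{1, 2}, 2→{0, 1, 3}, 3→{0, 3}; now {0, 1, 2, 3}.
Read 'a': 0→∅, 1→{1, 2}, 2→{0, 1, 3}, 3→{0, 3}; now {0, 1, 2, 3}.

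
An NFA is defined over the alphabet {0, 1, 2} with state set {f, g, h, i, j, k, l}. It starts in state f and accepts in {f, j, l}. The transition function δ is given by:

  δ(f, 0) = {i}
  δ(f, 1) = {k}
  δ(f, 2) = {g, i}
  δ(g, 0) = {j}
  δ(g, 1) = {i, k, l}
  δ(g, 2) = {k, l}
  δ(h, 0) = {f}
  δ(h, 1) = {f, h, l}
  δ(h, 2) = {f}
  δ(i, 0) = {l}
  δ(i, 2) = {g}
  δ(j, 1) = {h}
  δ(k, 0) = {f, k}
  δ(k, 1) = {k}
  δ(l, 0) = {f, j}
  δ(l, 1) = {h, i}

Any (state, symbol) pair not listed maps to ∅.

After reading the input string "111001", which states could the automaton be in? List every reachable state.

{k}

Start in {f}.
Read '1': {f} → {k}.
Read '1': {k} → {k}.
Read '1': {k} → {k}.
Read '0': {k} → {f, k}.
Read '0': {f, k} → {f, i, k}.
Read '1': {f, i, k} → {k}.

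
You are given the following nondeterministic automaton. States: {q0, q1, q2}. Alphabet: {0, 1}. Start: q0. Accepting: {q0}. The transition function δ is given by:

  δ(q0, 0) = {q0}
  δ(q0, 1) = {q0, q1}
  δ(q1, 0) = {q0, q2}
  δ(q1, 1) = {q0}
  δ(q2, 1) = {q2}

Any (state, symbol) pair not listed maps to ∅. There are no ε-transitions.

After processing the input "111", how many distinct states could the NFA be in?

Start in {q0}.
Read '1': {q0} → {q0, q1}.
Read '1': {q0, q1} → {q0, q1}.
Read '1': {q0, q1} → {q0, q1}.
That set has 2 states.

2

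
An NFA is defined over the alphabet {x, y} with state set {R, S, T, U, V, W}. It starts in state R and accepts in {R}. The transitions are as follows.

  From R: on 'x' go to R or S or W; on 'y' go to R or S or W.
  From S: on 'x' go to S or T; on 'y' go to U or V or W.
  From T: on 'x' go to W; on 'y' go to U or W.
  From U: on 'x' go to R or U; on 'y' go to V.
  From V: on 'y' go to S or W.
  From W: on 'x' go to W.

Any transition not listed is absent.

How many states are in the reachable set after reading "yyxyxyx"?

5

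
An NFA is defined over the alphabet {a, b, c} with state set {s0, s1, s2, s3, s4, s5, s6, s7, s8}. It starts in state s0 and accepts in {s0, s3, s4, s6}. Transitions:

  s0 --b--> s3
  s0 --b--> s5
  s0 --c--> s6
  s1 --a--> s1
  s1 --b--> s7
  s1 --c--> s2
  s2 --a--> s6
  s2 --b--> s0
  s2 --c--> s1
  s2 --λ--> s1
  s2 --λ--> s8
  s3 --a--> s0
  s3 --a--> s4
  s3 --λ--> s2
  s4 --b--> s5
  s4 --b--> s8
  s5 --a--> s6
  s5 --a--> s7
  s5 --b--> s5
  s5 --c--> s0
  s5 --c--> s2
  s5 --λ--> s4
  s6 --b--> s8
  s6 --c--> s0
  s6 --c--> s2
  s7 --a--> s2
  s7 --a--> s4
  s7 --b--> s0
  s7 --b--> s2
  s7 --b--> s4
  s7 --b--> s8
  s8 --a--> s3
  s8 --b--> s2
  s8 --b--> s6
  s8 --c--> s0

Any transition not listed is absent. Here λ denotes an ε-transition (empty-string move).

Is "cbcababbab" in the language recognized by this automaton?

No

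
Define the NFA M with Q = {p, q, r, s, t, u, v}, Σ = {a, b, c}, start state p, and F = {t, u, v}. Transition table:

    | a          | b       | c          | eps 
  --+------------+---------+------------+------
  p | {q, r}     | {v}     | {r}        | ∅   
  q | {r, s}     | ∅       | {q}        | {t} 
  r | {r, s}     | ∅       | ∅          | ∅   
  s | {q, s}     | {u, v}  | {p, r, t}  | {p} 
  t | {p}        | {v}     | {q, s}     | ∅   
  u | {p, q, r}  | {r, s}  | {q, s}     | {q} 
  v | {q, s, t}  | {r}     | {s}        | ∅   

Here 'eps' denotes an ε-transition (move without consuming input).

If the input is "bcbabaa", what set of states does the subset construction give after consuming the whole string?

{p, q, r, s, t}

Start in {p}.
Read 'b': {p} → {v}.
Read 'c': {v} → {p, s}.
Read 'b': {p, s} → {q, t, u, v}.
Read 'a': {q, t, u, v} → {p, q, r, s, t}.
Read 'b': {p, q, r, s, t} → {q, t, u, v}.
Read 'a': {q, t, u, v} → {p, q, r, s, t}.
Read 'a': {p, q, r, s, t} → {p, q, r, s, t}.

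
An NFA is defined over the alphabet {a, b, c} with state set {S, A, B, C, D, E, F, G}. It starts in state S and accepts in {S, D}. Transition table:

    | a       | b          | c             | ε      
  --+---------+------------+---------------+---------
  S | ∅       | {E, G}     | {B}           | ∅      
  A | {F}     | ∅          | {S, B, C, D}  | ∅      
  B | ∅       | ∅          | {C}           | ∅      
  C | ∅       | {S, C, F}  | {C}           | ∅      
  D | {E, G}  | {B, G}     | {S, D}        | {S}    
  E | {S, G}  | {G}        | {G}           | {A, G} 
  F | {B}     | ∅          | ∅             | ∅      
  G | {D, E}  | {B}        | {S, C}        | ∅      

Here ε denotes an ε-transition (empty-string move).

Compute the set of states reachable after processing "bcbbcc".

{S, B, C, D}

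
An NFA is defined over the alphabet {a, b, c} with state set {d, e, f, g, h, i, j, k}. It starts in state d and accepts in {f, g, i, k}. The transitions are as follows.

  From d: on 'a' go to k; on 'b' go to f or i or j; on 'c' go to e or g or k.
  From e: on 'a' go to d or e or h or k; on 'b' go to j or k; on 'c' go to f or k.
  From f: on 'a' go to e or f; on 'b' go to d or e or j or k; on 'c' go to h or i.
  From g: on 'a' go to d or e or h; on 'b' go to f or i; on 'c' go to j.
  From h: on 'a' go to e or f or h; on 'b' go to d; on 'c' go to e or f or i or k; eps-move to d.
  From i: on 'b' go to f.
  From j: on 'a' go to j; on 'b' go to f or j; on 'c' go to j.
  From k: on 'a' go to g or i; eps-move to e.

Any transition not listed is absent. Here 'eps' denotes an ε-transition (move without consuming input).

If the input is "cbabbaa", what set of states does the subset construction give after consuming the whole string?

{d, e, f, g, h, i, j, k}

Start in {d}.
Read 'c': {d} → {e, g, k}.
Read 'b': {e, g, k} → {e, f, i, j, k}.
Read 'a': {e, f, i, j, k} → {d, e, f, g, h, i, j, k}.
Read 'b': {d, e, f, g, h, i, j, k} → {d, e, f, i, j, k}.
Read 'b': {d, e, f, i, j, k} → {d, e, f, i, j, k}.
Read 'a': {d, e, f, i, j, k} → {d, e, f, g, h, i, j, k}.
Read 'a': {d, e, f, g, h, i, j, k} → {d, e, f, g, h, i, j, k}.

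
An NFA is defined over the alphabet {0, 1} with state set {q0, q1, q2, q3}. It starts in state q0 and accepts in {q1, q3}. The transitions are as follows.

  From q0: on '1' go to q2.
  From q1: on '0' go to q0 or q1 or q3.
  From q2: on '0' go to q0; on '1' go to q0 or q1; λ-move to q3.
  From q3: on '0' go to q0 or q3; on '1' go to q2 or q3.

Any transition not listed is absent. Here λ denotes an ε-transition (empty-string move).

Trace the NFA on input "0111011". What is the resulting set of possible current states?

Start in {q0}.
Read '0': {q0} → ∅.
The set is empty and remains empty for the remaining 6 symbols.

∅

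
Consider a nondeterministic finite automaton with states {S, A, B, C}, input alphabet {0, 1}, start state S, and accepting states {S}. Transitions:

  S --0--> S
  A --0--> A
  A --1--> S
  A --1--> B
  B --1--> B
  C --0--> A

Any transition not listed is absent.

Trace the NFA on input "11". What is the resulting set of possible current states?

∅

Start in {S}.
Read '1': S→∅; now ∅.
The set is empty and remains empty for the remaining 1 symbol.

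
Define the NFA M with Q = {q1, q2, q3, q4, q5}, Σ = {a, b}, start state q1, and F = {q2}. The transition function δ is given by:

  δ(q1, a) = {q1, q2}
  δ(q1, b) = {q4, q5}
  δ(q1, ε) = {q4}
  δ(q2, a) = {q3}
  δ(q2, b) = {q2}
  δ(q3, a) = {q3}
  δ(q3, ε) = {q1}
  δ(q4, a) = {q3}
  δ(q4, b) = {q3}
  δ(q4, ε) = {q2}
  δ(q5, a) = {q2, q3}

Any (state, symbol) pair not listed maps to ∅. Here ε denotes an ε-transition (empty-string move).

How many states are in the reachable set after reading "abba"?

Start: ε-closure({q1}) = {q1, q2, q4}.
Read 'a': q1→{q1, q2}, q2→{q3}, q4→{q3}; union {q1, q2, q3}; ε-closure = {q1, q2, q3, q4}.
Read 'b': q1→{q4, q5}, q2→{q2}, q3→∅, q4→{q3}; union {q2, q3, q4, q5}; ε-closure = {q1, q2, q3, q4, q5}.
Read 'b': q1→{q4, q5}, q2→{q2}, q3→∅, q4→{q3}, q5→∅; union {q2, q3, q4, q5}; ε-closure = {q1, q2, q3, q4, q5}.
Read 'a': q1→{q1, q2}, q2→{q3}, q3→{q3}, q4→{q3}, q5→{q2, q3}; union {q1, q2, q3}; ε-closure = {q1, q2, q3, q4}.
That set has 4 states.

4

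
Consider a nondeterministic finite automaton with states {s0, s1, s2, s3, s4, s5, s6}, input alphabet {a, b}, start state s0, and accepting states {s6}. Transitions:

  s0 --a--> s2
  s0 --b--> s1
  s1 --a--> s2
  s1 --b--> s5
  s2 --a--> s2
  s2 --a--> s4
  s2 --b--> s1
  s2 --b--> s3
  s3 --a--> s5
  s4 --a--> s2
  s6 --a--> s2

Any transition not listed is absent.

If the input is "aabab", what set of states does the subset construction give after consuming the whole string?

Start in {s0}.
Read 'a': {s0} → {s2}.
Read 'a': {s2} → {s2, s4}.
Read 'b': {s2, s4} → {s1, s3}.
Read 'a': {s1, s3} → {s2, s5}.
Read 'b': {s2, s5} → {s1, s3}.

{s1, s3}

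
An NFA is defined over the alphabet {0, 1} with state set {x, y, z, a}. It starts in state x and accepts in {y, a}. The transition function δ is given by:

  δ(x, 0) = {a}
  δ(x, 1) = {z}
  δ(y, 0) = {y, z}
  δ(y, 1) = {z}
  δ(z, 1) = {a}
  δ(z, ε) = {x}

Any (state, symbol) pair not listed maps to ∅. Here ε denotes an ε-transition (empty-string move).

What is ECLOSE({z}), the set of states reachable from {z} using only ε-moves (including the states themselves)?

{x, z}

Begin with {z}.
ε-move z → x; add x.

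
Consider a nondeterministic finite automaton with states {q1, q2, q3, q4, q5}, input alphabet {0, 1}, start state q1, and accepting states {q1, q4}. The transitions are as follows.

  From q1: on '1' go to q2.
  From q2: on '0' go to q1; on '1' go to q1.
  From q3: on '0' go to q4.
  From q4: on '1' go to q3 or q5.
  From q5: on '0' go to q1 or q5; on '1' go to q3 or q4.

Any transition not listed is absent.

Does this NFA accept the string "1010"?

Yes

Start in {q1}.
Read '1': q1→{q2}; now {q2}.
Read '0': q2→{q1}; now {q1}.
Read '1': q1→{q2}; now {q2}.
Read '0': q2→{q1}; now {q1}.
The final set {q1} contains the accepting state q1.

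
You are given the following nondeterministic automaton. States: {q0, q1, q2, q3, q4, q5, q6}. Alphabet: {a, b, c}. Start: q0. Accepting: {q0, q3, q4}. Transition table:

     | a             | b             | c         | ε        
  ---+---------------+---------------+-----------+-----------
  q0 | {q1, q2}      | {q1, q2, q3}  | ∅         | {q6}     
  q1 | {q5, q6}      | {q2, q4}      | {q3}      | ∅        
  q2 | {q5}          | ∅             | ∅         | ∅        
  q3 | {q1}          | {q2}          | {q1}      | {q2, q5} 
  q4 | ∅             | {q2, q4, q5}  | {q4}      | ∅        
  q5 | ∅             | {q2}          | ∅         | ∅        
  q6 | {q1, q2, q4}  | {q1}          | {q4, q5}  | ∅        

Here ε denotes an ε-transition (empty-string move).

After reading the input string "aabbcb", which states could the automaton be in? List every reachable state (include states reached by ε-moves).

{q2, q4, q5}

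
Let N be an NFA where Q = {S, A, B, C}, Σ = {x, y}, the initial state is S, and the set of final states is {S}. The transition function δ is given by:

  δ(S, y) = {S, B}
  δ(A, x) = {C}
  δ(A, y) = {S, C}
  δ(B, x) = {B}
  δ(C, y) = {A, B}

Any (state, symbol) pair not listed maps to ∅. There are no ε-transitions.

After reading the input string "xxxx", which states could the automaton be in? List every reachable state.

∅

Start in {S}.
Read 'x': S→∅; now ∅.
The set is empty and remains empty for the remaining 3 symbols.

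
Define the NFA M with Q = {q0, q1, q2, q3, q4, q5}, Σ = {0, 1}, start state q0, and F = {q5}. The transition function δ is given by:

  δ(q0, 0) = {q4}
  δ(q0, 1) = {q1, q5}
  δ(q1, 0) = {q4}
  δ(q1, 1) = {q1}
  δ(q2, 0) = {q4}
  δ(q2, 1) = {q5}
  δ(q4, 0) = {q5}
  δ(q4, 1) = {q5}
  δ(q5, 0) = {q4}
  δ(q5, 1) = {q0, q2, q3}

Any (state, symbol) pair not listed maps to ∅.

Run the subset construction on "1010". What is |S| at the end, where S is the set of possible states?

Start in {q0}.
Read '1': q0→{q1, q5}; now {q1, q5}.
Read '0': q1→{q4}, q5→{q4}; now {q4}.
Read '1': q4→{q5}; now {q5}.
Read '0': q5→{q4}; now {q4}.
That set has 1 state.

1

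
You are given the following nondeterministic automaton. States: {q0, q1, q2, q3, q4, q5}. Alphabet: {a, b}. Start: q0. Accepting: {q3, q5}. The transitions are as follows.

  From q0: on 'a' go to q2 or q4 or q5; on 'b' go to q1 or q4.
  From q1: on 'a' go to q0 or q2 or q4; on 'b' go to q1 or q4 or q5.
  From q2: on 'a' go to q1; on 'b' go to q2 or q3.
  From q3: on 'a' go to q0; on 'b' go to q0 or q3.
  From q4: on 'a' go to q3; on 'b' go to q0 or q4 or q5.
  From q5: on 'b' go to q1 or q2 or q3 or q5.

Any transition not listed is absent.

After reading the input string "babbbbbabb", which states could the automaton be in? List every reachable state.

{q0, q1, q2, q3, q4, q5}

Start in {q0}.
Read 'b': q0→{q1, q4}; now {q1, q4}.
Read 'a': q1→{q0, q2, q4}, q4→{q3}; now {q0, q2, q3, q4}.
Read 'b': q0→{q1, q4}, q2→{q2, q3}, q3→{q0, q3}, q4→{q0, q4, q5}; now {q0, q1, q2, q3, q4, q5}.
Read 'b': q0→{q1, q4}, q1→{q1, q4, q5}, q2→{q2, q3}, q3→{q0, q3}, q4→{q0, q4, q5}, q5→{q1, q2, q3, q5}; now {q0, q1, q2, q3, q4, q5}.
Read 'b': q0→{q1, q4}, q1→{q1, q4, q5}, q2→{q2, q3}, q3→{q0, q3}, q4→{q0, q4, q5}, q5→{q1, q2, q3, q5}; now {q0, q1, q2, q3, q4, q5}.
Read 'b': q0→{q1, q4}, q1→{q1, q4, q5}, q2→{q2, q3}, q3→{q0, q3}, q4→{q0, q4, q5}, q5→{q1, q2, q3, q5}; now {q0, q1, q2, q3, q4, q5}.
Read 'b': q0→{q1, q4}, q1→{q1, q4, q5}, q2→{q2, q3}, q3→{q0, q3}, q4→{q0, q4, q5}, q5→{q1, q2, q3, q5}; now {q0, q1, q2, q3, q4, q5}.
Read 'a': q0→{q2, q4, q5}, q1→{q0, q2, q4}, q2→{q1}, q3→{q0}, q4→{q3}, q5→∅; now {q0, q1, q2, q3, q4, q5}.
Read 'b': q0→{q1, q4}, q1→{q1, q4, q5}, q2→{q2, q3}, q3→{q0, q3}, q4→{q0, q4, q5}, q5→{q1, q2, q3, q5}; now {q0, q1, q2, q3, q4, q5}.
Read 'b': q0→{q1, q4}, q1→{q1, q4, q5}, q2→{q2, q3}, q3→{q0, q3}, q4→{q0, q4, q5}, q5→{q1, q2, q3, q5}; now {q0, q1, q2, q3, q4, q5}.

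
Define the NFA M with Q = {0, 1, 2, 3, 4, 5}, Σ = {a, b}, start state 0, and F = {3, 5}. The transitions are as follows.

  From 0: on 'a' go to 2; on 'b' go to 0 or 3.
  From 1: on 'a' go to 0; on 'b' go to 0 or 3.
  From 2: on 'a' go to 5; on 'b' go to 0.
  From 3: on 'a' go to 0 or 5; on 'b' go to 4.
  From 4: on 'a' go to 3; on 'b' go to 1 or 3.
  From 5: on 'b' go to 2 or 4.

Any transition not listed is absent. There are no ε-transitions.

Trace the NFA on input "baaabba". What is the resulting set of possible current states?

{0, 2, 5}

Start in {0}.
Read 'b': 0→{0, 3}; now {0, 3}.
Read 'a': 0→{2}, 3→{0, 5}; now {0, 2, 5}.
Read 'a': 0→{2}, 2→{5}, 5→∅; now {2, 5}.
Read 'a': 2→{5}, 5→∅; now {5}.
Read 'b': 5→{2, 4}; now {2, 4}.
Read 'b': 2→{0}, 4→{1, 3}; now {0, 1, 3}.
Read 'a': 0→{2}, 1→{0}, 3→{0, 5}; now {0, 2, 5}.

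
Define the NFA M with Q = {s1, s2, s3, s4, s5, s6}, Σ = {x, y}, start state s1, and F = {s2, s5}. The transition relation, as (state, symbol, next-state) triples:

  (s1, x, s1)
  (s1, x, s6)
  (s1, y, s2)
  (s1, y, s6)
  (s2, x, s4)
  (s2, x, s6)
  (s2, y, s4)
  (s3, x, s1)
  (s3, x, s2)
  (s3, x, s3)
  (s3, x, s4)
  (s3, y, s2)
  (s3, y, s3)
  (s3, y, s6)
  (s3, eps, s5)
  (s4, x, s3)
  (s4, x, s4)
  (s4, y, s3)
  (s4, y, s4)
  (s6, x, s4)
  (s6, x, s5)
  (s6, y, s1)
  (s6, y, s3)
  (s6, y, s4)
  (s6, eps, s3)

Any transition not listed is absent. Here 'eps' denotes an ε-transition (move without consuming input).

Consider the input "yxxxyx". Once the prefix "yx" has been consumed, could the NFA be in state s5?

Yes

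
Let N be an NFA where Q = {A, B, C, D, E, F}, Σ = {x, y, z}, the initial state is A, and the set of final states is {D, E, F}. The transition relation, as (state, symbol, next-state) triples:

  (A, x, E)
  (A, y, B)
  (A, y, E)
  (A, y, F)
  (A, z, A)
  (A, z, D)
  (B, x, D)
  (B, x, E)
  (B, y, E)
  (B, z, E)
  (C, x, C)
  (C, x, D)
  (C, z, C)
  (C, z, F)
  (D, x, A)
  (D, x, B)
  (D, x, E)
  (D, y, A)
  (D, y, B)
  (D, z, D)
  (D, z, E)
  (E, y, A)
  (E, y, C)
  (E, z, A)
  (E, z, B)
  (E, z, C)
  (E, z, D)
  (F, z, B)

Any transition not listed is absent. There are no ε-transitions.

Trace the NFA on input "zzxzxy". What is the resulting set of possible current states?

Start in {A}.
Read 'z': A→{A, D}; now {A, D}.
Read 'z': A→{A, D}, D→{D, E}; now {A, D, E}.
Read 'x': A→{E}, D→{A, B, E}, E→∅; now {A, B, E}.
Read 'z': A→{A, D}, B→{E}, E→{A, B, C, D}; now {A, B, C, D, E}.
Read 'x': A→{E}, B→{D, E}, C→{C, D}, D→{A, B, E}, E→∅; now {A, B, C, D, E}.
Read 'y': A→{B, E, F}, B→{E}, C→∅, D→{A, B}, E→{A, C}; now {A, B, C, E, F}.

{A, B, C, E, F}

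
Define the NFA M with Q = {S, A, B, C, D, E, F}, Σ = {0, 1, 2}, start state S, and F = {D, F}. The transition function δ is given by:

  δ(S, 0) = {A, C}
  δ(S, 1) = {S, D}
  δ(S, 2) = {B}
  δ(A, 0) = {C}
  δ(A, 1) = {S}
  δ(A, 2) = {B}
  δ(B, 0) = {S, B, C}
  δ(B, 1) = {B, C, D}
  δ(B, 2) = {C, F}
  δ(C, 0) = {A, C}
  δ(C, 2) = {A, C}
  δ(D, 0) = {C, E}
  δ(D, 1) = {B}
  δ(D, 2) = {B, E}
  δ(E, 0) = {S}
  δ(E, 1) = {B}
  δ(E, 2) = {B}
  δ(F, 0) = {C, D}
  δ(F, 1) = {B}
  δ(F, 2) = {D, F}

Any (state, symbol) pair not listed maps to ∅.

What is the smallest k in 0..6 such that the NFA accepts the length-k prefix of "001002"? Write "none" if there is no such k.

none

Start in {S}.
Read '0': {S} → {A, C}.
Read '0': {A, C} → {A, C}.
Read '1': {A, C} → {S}.
Read '0': {S} → {A, C}.
Read '0': {A, C} → {A, C}.
Read '2': {A, C} → {A, B, C}.
No reachable set along the way intersects F.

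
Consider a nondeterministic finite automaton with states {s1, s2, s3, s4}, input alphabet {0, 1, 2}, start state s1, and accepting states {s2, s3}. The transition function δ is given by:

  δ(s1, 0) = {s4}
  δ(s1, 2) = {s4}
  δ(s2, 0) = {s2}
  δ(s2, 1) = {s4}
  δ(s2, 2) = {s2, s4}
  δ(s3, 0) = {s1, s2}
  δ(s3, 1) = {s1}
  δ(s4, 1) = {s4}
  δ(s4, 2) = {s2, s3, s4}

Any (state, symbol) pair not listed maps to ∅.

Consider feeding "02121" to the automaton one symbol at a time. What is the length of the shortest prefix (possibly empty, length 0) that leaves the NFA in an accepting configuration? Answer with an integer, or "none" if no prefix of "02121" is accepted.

2

Start in {s1}.
Read '0': s1→{s4}; now {s4}.
Read '2': s4→{s2, s3, s4}; now {s2, s3, s4}.
None of the earlier sets intersect F, but {s2, s3, s4} does.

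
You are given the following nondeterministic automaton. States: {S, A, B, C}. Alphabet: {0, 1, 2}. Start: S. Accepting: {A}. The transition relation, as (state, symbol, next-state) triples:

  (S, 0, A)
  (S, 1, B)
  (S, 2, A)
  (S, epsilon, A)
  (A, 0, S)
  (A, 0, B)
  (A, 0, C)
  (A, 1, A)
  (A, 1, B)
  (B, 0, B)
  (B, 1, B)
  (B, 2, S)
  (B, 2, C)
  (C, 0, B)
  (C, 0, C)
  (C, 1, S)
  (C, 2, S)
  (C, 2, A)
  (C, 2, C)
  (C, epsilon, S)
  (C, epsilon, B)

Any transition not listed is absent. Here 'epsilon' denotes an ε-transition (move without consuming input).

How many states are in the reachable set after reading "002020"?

4

Start: ε-closure({S}) = {S, A}.
Read '0': S→{A}, A→{S, B, C}; now {S, A, B, C}.
Read '0': S→{A}, A→{S, B, C}, B→{B}, C→{B, C}; now {S, A, B, C}.
Read '2': S→{A}, A→∅, B→{S, C}, C→{S, A, C}; union {S, A, C}; ε-closure = {S, A, B, C}.
Read '0': S→{A}, A→{S, B, C}, B→{B}, C→{B, C}; now {S, A, B, C}.
Read '2': S→{A}, A→∅, B→{S, C}, C→{S, A, C}; union {S, A, C}; ε-closure = {S, A, B, C}.
Read '0': S→{A}, A→{S, B, C}, B→{B}, C→{B, C}; now {S, A, B, C}.
That set has 4 states.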